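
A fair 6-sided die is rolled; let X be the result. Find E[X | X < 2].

Given X < 2, X is equally likely to be any of {1}.
E[X | X < 2] = (1) / 1 = 1.

1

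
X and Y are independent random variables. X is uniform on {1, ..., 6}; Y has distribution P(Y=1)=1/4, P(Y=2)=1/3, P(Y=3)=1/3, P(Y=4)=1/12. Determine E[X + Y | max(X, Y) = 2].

P(max(X, Y) = 2) = 11/72.
Summing (X+Y)·P(x,y) over outcomes with max(X, Y) = 2 gives 37/72.
E[X + Y | max(X, Y) = 2] = (37/72) / (11/72) = 37/11.

37/11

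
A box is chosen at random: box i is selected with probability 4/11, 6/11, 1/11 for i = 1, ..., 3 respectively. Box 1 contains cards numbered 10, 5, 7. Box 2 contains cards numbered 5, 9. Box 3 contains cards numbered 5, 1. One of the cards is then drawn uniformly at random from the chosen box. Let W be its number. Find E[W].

223/33

E[W | box 1] = (10+5+7)/3 = 22/3.
E[W | box 2] = (5+9)/2 = 7.
E[W | box 3] = (5+1)/2 = 3.
By the law of total expectation,
E[W] = (4/11)·(22/3) + (6/11)·(7) + (1/11)·(3) = 223/33.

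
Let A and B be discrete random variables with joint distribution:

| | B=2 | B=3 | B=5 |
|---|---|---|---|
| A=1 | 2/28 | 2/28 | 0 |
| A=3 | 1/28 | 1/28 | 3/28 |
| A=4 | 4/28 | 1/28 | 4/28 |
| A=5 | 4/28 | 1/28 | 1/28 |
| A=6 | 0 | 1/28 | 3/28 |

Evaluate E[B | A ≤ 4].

61/18

P(A ≤ 4) = 9/14.
Σ B·P over the event = 2·(2/28) + 3·(2/28) + 2·(1/28) + 3·(1/28) + 5·(3/28) + 2·(4/28) + 3·(1/28) + 5·(4/28) = 61/28.
E[B | A ≤ 4] = (61/28) / (9/14) = 61/18.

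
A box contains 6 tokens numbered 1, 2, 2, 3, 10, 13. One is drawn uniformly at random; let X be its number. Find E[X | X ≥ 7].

23/2

P(X ≥ 7) = 1/3.
Σ over the event: 10·1/6 + 13·1/6 = 23/6.
E[X | X ≥ 7] = (23/6) / (1/3) = 23/2.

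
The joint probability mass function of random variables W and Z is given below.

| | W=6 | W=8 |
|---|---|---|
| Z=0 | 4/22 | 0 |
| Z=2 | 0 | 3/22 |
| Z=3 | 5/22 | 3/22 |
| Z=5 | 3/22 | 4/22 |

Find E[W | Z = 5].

50/7

P(Z = 5) = 7/22.
Σ W·P over the event = 6·(3/22) + 8·(4/22) = 25/11.
E[W | Z = 5] = (25/11) / (7/22) = 50/7.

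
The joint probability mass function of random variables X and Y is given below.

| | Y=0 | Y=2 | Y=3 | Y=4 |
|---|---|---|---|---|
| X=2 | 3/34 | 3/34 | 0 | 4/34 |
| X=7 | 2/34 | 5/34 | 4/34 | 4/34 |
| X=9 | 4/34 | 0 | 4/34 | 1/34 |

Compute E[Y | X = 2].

11/5

P(X = 2) = 5/17.
Summing Y·P(X=x,Y=y) over the conditioning event gives 11/17.
E[Y | X = 2] = (11/17) / (5/17) = 11/5.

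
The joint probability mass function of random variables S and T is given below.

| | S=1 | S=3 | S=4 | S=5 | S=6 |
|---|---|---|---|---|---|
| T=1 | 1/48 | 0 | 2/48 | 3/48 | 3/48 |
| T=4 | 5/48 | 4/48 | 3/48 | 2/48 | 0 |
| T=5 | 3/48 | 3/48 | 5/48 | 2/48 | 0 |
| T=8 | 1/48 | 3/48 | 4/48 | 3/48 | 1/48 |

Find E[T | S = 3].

11/2

P(S = 3) = 5/24.
Summing T·P(S=x,T=y) over the conditioning event gives 55/48.
E[T | S = 3] = (55/48) / (5/24) = 11/2.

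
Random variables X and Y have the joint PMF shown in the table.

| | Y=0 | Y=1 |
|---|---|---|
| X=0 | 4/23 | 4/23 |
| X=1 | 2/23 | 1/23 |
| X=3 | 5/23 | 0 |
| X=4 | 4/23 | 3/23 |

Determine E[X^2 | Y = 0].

37/5

P(Y = 0) = 15/23.
Summing X^2·P(X=x,Y=y) over the conditioning event gives 111/23.
E[X^2 | Y = 0] = (111/23) / (15/23) = 37/5.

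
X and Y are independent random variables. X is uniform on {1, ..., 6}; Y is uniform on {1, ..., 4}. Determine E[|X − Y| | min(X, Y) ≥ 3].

P(min(X, Y) ≥ 3) = 1/3.
Summing |X−Y|·P(x,y) over outcomes with min(X, Y) ≥ 3 gives 5/12.
E[|X − Y| | min(X, Y) ≥ 3] = (5/12) / (1/3) = 5/4.

5/4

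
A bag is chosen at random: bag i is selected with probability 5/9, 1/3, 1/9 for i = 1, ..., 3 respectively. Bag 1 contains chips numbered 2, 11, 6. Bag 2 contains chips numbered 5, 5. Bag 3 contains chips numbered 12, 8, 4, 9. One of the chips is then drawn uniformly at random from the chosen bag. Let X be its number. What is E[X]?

659/108

E[X | bag 1] = (2+11+6)/3 = 19/3.
E[X | bag 2] = (5+5)/2 = 5.
E[X | bag 3] = (12+8+4+9)/4 = 33/4.
E[X] = (5/9)·(19/3) + (1/3)·(5) + (1/9)·(33/4) = 659/108.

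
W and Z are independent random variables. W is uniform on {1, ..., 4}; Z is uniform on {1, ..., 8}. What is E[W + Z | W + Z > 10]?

P(W + Z > 10) = 3/32.
Summing (W+Z)·P(x,y) over outcomes with W + Z > 10 gives 17/16.
E[W + Z | W + Z > 10] = (17/16) / (3/32) = 34/3.

34/3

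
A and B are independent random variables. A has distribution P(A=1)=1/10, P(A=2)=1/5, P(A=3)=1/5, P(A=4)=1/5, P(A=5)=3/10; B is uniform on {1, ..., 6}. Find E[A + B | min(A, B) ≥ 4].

48/5

P(min(A, B) ≥ 4) = 1/4.
Summing (A+B)·P(x,y) over outcomes with min(A, B) ≥ 4 gives 12/5.
E[A + B | min(A, B) ≥ 4] = (12/5) / (1/4) = 48/5.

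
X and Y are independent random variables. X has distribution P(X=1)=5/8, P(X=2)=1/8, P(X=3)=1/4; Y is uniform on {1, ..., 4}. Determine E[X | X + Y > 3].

P(X + Y > 3) = 21/32.
Summing X·P(x,y) over outcomes with X + Y > 3 gives 5/4.
E[X | X + Y > 3] = (5/4) / (21/32) = 40/21.

40/21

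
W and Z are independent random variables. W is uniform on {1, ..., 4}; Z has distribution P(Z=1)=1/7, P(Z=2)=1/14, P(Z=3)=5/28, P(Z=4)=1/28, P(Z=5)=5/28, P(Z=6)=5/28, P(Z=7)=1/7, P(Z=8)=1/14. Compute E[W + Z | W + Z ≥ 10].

200/19

P(W + Z ≥ 10) = 19/112.
Summing (W+Z)·P(x,y) over outcomes with W + Z ≥ 10 gives 25/14.
E[W + Z | W + Z ≥ 10] = (25/14) / (19/112) = 200/19.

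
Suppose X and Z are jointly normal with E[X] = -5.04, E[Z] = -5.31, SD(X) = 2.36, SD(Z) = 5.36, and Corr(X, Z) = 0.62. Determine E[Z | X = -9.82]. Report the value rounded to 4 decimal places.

-12.0409

The regression of Z on X has slope ρ·σ_Z/σ_X and passes through (μ_X, μ_Z).
E[Z | X=-9.82] = -5.31 + (0.62)·(5.36/2.36)·(-9.82 − (-5.04)) = -5.31 + (1.40814)·(-4.78) = -12.0409.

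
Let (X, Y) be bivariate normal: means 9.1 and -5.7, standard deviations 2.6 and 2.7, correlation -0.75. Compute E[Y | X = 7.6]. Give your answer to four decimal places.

E[Y | X=x] = μ_Y + ρ(σ_Y/σ_X)(x − μ_X) for jointly normal variables.
E[Y | X=7.6] = -5.7 + (-0.75)·(2.7/2.6)·(7.6 − (9.1)) = -5.7 + (-0.77885)·(-1.5) = -4.5317.

-4.5317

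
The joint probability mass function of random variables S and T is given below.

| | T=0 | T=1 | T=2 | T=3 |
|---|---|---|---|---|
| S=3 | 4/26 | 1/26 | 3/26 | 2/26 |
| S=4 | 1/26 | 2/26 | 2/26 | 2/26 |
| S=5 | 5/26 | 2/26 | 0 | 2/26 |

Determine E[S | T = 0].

41/10

P(T = 0) = 5/13.
Σ S·P over the event = 3·(4/26) + 4·(1/26) + 5·(5/26) = 41/26.
E[S | T = 0] = (41/26) / (5/13) = 41/10.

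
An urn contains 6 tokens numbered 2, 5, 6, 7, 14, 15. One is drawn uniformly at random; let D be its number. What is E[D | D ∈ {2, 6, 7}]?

5

P(D ∈ {2, 6, 7}) = 1/2.
Σ over the event: 2·1/6 + 6·1/6 + 7·1/6 = 5/2.
E[D | D ∈ {2, 6, 7}] = (5/2) / (1/2) = 5.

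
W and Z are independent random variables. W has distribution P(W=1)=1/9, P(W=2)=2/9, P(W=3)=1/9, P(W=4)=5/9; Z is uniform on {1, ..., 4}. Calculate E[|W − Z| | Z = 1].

P(Z = 1) = 1/4.
Summing |W−Z|·P(x,y) over outcomes with Z = 1 gives 19/36.
E[|W − Z| | Z = 1] = (19/36) / (1/4) = 19/9.

19/9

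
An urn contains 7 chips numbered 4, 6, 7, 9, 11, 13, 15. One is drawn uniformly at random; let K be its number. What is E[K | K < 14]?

25/3

P(K < 14) = 6/7.
Σ over the event: 4·1/7 + 6·1/7 + 7·1/7 + 9·1/7 + 11·1/7 + 13·1/7 = 50/7.
E[K | K < 14] = (50/7) / (6/7) = 25/3.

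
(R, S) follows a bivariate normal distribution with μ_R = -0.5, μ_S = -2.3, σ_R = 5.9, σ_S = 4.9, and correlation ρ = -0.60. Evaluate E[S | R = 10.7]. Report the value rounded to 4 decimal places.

-7.8810

E[S | R=x] = μ_S + ρ(σ_S/σ_R)(x − μ_R) for jointly normal variables.
E[S | R=10.7] = -2.3 + (-0.60)·(4.9/5.9)·(10.7 − (-0.5)) = -2.3 + (-0.498305)·(11.2) = -7.8810.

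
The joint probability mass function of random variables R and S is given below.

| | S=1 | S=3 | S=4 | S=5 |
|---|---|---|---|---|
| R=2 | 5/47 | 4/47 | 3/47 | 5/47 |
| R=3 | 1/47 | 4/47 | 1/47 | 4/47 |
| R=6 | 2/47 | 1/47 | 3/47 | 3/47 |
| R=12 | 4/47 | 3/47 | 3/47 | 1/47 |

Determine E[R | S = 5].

P(S = 5) = 13/47.
Σ R·P over the event = 2·(5/47) + 3·(4/47) + 6·(3/47) + 12·(1/47) = 52/47.
E[R | S = 5] = (52/47) / (13/47) = 4.

4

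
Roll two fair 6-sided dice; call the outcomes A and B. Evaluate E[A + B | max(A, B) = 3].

24/5

P(max(A, B) = 3) = 5/36.
Summing (A+B)·P(x,y) over outcomes with max(A, B) = 3 gives 2/3.
E[A + B | max(A, B) = 3] = (2/3) / (5/36) = 24/5.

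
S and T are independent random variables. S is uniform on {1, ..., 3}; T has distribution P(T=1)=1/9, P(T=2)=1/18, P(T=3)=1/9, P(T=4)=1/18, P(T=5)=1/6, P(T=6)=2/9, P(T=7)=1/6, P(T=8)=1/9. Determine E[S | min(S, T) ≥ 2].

P(min(S, T) ≥ 2) = 16/27.
Summing S·P(x,y) over outcomes with min(S, T) ≥ 2 gives 40/27.
E[S | min(S, T) ≥ 2] = (40/27) / (16/27) = 5/2.

5/2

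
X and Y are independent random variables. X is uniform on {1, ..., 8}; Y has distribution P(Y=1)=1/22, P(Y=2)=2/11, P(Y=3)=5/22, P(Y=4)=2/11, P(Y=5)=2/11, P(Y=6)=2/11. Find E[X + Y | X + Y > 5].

P(X + Y > 5) = 73/88.
Summing (X+Y)·P(x,y) over outcomes with X + Y > 5 gives 1337/176.
E[X + Y | X + Y > 5] = (1337/176) / (73/88) = 1337/146.

1337/146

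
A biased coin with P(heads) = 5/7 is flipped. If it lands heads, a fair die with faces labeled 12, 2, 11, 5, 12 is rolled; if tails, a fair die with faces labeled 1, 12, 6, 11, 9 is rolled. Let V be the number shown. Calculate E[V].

E[V | heads] = (12+2+11+5+12)/5 = 42/5.
E[V | tails] = (1+12+6+11+9)/5 = 39/5.
By the law of total expectation,
E[V] = (5/7)·(42/5) + (2/7)·(39/5) = 288/35.

288/35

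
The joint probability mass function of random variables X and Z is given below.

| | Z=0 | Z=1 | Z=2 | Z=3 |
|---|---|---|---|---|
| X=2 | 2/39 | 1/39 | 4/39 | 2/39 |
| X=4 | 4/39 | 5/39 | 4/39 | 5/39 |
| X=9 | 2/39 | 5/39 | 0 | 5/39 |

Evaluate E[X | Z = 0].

19/4

P(Z = 0) = 8/39.
Σ X·P over the event = 2·(2/39) + 4·(4/39) + 9·(2/39) = 38/39.
E[X | Z = 0] = (38/39) / (8/39) = 19/4.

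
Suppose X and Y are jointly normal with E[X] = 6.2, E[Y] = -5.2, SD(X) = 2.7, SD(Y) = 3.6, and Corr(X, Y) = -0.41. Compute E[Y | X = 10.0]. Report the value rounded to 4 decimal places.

The regression of Y on X has slope ρ·σ_Y/σ_X and passes through (μ_X, μ_Y).
E[Y | X=10.0] = -5.2 + (-0.41)·(3.6/2.7)·(10.0 − (6.2)) = -5.2 + (-0.54667)·(3.8) = -7.2773.

-7.2773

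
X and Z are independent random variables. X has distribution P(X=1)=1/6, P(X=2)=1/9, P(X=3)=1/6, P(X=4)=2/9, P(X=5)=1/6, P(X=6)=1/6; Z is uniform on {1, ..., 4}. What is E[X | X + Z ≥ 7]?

79/16

P(X + Z ≥ 7) = 4/9.
Summing X·P(x,y) over outcomes with X + Z ≥ 7 gives 79/36.
E[X | X + Z ≥ 7] = (79/36) / (4/9) = 79/16.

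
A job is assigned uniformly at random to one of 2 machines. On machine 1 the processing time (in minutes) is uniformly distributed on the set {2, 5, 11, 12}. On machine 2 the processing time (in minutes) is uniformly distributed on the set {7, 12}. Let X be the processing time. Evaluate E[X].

E[X | machine 1] = (2+5+11+12)/4 = 15/2.
E[X | machine 2] = (7+12)/2 = 19/2.
By the law of total expectation,
E[X] = (1/2)·(15/2) + (1/2)·(19/2) = 17/2.

17/2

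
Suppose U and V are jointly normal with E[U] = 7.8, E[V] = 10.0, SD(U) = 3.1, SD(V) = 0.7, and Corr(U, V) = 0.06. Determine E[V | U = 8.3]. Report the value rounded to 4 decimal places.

10.0068

E[V | U=x] = μ_V + ρ(σ_V/σ_U)(x − μ_U) for jointly normal variables.
E[V | U=8.3] = 10.0 + (0.06)·(0.7/3.1)·(8.3 − (7.8)) = 10.0 + (0.013548)·(0.5) = 10.0068.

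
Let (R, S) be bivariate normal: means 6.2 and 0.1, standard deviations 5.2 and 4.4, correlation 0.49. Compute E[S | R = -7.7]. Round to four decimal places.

-5.6632

For a bivariate normal, E[S | R=x] = μ_S + ρ·(σ_S/σ_R)·(x − μ_R).
E[S | R=-7.7] = 0.1 + (0.49)·(4.4/5.2)·(-7.7 − (6.2)) = 0.1 + (0.41462)·(-13.9) = -5.6632.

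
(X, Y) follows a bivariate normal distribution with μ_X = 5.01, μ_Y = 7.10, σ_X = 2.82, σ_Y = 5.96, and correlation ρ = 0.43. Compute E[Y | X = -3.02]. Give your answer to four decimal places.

-0.1976

E[Y | X=x] = μ_Y + ρ(σ_Y/σ_X)(x − μ_X) for jointly normal variables.
E[Y | X=-3.02] = 7.10 + (0.43)·(5.96/2.82)·(-3.02 − (5.01)) = 7.10 + (0.90879)·(-8.03) = -0.1976.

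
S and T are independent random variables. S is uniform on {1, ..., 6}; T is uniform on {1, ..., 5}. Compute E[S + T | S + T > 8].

29/3

Outcomes with S + T > 8: (4,5), (5,4), (5,5), (6,3), (6,4), (6,5), each with probability 1/30.
E[S + T | S + T > 8] = (9 + 9 + 10 + 9 + 10 + 11) / 6 = 29/3.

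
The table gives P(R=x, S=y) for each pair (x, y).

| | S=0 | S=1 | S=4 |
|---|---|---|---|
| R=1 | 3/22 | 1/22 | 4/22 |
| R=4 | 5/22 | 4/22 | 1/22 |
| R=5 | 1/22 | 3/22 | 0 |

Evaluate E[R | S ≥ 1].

40/13

P(S ≥ 1) = 13/22.
Σ R·P over the event = 1·(1/22) + 1·(4/22) + 4·(4/22) + 4·(1/22) + 5·(3/22) = 20/11.
E[R | S ≥ 1] = (20/11) / (13/22) = 40/13.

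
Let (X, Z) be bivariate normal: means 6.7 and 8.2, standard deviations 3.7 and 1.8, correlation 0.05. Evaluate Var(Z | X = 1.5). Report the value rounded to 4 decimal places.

For a bivariate normal, Var(Z | X=x) = σ_Z²(1 − ρ²).
Var(Z | X=1.5) = (1.8)²·(1 − (0.05)²) = 3.24·0.9975 = 3.2319.

3.2319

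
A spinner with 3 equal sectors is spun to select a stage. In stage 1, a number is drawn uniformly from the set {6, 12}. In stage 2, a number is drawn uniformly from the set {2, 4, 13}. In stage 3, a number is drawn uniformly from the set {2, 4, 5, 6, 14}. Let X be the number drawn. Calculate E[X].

E[X | stage 1] = (6+12)/2 = 9.
E[X | stage 2] = (2+4+13)/3 = 19/3.
E[X | stage 3] = (2+4+5+6+14)/5 = 31/5.
By the law of total expectation,
E[X] = (1/3)·(9) + (1/3)·(19/3) + (1/3)·(31/5) = 323/45.

323/45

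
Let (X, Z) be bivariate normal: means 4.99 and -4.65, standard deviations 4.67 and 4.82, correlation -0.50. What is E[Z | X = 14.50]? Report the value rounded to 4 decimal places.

-9.5577

E[Z | X=x] = μ_Z + ρ(σ_Z/σ_X)(x − μ_X) for jointly normal variables.
E[Z | X=14.50] = -4.65 + (-0.50)·(4.82/4.67)·(14.50 − (4.99)) = -4.65 + (-0.51606)·(9.51) = -9.5577.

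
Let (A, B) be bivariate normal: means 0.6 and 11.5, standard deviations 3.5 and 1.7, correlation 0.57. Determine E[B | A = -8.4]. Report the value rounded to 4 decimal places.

9.0083

The regression of B on A has slope ρ·σ_B/σ_A and passes through (μ_A, μ_B).
E[B | A=-8.4] = 11.5 + (0.57)·(1.7/3.5)·(-8.4 − (0.6)) = 11.5 + (0.27686)·(-9) = 9.0083.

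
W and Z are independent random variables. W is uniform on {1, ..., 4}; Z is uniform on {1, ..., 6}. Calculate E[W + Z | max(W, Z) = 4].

Outcomes with max(W, Z) = 4: (1,4), (2,4), (3,4), (4,1), (4,2), (4,3), (4,4), each with probability 1/24.
E[W + Z | max(W, Z) = 4] = (5 + 6 + 7 + 5 + 6 + 7 + 8) / 7 = 44/7.

44/7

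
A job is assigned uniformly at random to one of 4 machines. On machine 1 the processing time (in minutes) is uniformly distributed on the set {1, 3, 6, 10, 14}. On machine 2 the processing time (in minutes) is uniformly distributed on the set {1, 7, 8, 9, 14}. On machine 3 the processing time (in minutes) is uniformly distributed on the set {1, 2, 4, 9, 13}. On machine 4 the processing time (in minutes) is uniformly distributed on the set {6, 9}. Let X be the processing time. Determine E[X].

279/40

E[X | machine 1] = (1+3+6+10+14)/5 = 34/5.
E[X | machine 2] = (1+7+8+9+14)/5 = 39/5.
E[X | machine 3] = (1+2+4+9+13)/5 = 29/5.
E[X | machine 4] = (6+9)/2 = 15/2.
By the law of total expectation,
E[X] = (1/4)·(34/5) + (1/4)·(39/5) + (1/4)·(29/5) + (1/4)·(15/2) = 279/40.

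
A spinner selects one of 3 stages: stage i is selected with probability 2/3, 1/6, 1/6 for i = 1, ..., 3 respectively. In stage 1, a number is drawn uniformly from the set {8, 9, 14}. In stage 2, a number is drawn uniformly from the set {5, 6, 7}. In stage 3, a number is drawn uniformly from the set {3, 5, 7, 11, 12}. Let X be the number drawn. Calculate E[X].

E[X | stage 1] = (8+9+14)/3 = 31/3.
E[X | stage 2] = (5+6+7)/3 = 6.
E[X | stage 3] = (3+5+7+11+12)/5 = 38/5.
E[X] = (2/3)·(31/3) + (1/6)·(6) + (1/6)·(38/5) = 412/45.

412/45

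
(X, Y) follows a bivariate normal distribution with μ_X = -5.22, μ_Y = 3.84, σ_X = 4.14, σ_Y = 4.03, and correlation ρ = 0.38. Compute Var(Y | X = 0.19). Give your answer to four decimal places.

The conditional variance in a bivariate normal is σ_Y²(1 − ρ²), independent of x.
Var(Y | X=0.19) = (4.03)²·(1 − (0.38)²) = 16.2409·0.8556 = 13.8957.

13.8957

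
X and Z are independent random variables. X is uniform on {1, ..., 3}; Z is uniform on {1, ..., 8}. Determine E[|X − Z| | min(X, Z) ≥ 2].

37/14

P(min(X, Z) ≥ 2) = 7/12.
Summing |X−Z|·P(x,y) over outcomes with min(X, Z) ≥ 2 gives 37/24.
E[|X − Z| | min(X, Z) ≥ 2] = (37/24) / (7/12) = 37/14.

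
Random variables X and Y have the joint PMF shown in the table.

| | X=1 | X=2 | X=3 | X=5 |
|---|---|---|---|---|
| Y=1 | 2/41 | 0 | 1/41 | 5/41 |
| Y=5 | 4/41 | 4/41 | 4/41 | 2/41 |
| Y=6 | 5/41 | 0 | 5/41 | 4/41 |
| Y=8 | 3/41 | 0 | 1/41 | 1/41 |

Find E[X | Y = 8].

11/5

P(Y = 8) = 5/41.
Σ X·P over the event = 1·(3/41) + 3·(1/41) + 5·(1/41) = 11/41.
E[X | Y = 8] = (11/41) / (5/41) = 11/5.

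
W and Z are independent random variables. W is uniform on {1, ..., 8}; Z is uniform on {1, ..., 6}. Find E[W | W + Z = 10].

Outcomes with W + Z = 10: (4,6), (5,5), (6,4), (7,3), (8,2), each with probability 1/48.
E[W | W + Z = 10] = (4 + 5 + 6 + 7 + 8) / 5 = 6.

6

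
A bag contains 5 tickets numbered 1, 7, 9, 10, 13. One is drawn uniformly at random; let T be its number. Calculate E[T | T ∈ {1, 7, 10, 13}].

31/4

P(T ∈ {1, 7, 10, 13}) = 4/5.
Σ over the event: 1·1/5 + 7·1/5 + 10·1/5 + 13·1/5 = 31/5.
E[T | T ∈ {1, 7, 10, 13}] = (31/5) / (4/5) = 31/4.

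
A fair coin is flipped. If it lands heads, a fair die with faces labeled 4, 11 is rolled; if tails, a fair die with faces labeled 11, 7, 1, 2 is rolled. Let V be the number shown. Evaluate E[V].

51/8

E[V | heads] = (4+11)/2 = 15/2.
E[V | tails] = (11+7+1+2)/4 = 21/4.
E[V] = (1/2)·(15/2) + (1/2)·(21/4) = 51/8.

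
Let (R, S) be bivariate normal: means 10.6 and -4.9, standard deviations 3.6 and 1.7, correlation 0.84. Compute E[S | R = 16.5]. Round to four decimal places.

-2.5597

The regression of S on R has slope ρ·σ_S/σ_R and passes through (μ_R, μ_S).
E[S | R=16.5] = -4.9 + (0.84)·(1.7/3.6)·(16.5 − (10.6)) = -4.9 + (0.396667)·(5.9) = -2.5597.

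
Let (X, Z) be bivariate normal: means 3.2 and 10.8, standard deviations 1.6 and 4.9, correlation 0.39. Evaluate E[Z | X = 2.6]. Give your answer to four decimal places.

E[Z | X=x] = μ_Z + ρ(σ_Z/σ_X)(x − μ_X) for jointly normal variables.
E[Z | X=2.6] = 10.8 + (0.39)·(4.9/1.6)·(2.6 − (3.2)) = 10.8 + (1.1944)·(-0.6) = 10.0834.

10.0834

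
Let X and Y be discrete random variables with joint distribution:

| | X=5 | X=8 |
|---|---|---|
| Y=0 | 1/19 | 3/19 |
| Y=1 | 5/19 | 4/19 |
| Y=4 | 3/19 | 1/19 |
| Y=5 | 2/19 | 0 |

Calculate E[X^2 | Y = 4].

P(Y = 4) = 4/19.
Σ X^2·P over the event = 25·(3/19) + 64·(1/19) = 139/19.
E[X^2 | Y = 4] = (139/19) / (4/19) = 139/4.

139/4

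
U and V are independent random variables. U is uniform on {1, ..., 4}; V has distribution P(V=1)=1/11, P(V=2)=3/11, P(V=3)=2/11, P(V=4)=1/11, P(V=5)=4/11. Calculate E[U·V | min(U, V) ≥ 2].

P(min(U, V) ≥ 2) = 15/22.
Summing UV·P(x,y) over outcomes with min(U, V) ≥ 2 gives 81/11.
E[U·V | min(U, V) ≥ 2] = (81/11) / (15/22) = 54/5.

54/5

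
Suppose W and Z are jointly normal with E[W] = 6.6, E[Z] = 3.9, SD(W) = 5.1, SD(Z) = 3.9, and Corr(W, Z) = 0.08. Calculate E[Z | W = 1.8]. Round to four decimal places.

The regression of Z on W has slope ρ·σ_Z/σ_W and passes through (μ_W, μ_Z).
E[Z | W=1.8] = 3.9 + (0.08)·(3.9/5.1)·(1.8 − (6.6)) = 3.9 + (0.061176)·(-4.8) = 3.6064.

3.6064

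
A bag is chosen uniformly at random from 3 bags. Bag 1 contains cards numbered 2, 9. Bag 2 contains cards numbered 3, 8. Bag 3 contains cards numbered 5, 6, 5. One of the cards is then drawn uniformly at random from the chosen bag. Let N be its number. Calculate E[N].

E[N | bag 1] = (2+9)/2 = 11/2.
E[N | bag 2] = (3+8)/2 = 11/2.
E[N | bag 3] = (5+6+5)/3 = 16/3.
E[N] = (1/3)·(11/2) + (1/3)·(11/2) + (1/3)·(16/3) = 49/9.

49/9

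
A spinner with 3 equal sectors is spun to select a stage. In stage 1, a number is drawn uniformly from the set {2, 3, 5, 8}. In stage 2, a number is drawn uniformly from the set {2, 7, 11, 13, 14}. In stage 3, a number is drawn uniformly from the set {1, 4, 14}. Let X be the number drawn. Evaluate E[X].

E[X | stage 1] = (2+3+5+8)/4 = 9/2.
E[X | stage 2] = (2+7+11+13+14)/5 = 47/5.
E[X | stage 3] = (1+4+14)/3 = 19/3.
E[X] = (1/3)·(9/2) + (1/3)·(47/5) + (1/3)·(19/3) = 607/90.

607/90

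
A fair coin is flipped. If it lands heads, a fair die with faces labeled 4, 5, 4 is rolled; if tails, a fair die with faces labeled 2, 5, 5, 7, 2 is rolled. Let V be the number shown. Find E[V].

64/15

E[V | heads] = (4+5+4)/3 = 13/3.
E[V | tails] = (2+5+5+7+2)/5 = 21/5.
E[V] = (1/2)·(13/3) + (1/2)·(21/5) = 64/15.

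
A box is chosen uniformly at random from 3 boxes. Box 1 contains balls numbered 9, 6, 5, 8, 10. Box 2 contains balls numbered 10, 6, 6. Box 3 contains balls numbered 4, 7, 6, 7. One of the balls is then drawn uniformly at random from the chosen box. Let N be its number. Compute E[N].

E[N | box 1] = (9+6+5+8+10)/5 = 38/5.
E[N | box 2] = (10+6+6)/3 = 22/3.
E[N | box 3] = (4+7+6+7)/4 = 6.
By the law of total expectation,
E[N] = (1/3)·(38/5) + (1/3)·(22/3) + (1/3)·(6) = 314/45.

314/45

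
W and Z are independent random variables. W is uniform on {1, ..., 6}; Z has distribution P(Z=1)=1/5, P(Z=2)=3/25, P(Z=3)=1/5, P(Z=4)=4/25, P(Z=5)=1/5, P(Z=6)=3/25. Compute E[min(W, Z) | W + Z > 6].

P(W + Z > 6) = 17/30.
Summing min(W,Z)·P(x,y) over outcomes with W + Z > 6 gives 28/15.
E[min(W, Z) | W + Z > 6] = (28/15) / (17/30) = 56/17.

56/17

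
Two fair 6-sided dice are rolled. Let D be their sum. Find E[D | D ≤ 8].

P(D ≤ 8) = 13/18.
Σ over the event: 2·1/36 + 3·1/18 + 4·1/12 + 5·1/9 + 6·5/36 + 7·1/6 + 8·5/36 = 38/9.
E[D | D ≤ 8] = (38/9) / (13/18) = 76/13.

76/13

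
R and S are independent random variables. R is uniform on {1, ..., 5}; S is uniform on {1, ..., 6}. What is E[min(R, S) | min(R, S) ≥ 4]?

Outcomes with min(R, S) ≥ 4: (4,4), (4,5), (4,6), (5,4), (5,5), (5,6), each with probability 1/30.
E[min(R, S) | min(R, S) ≥ 4] = (4 + 4 + 4 + 4 + 5 + 5) / 6 = 13/3.

13/3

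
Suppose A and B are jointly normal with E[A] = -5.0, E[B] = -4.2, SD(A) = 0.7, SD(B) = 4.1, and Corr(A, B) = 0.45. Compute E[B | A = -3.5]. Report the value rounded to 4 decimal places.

-0.2464

The regression of B on A has slope ρ·σ_B/σ_A and passes through (μ_A, μ_B).
E[B | A=-3.5] = -4.2 + (0.45)·(4.1/0.7)·(-3.5 − (-5.0)) = -4.2 + (2.63571)·(1.5) = -0.2464.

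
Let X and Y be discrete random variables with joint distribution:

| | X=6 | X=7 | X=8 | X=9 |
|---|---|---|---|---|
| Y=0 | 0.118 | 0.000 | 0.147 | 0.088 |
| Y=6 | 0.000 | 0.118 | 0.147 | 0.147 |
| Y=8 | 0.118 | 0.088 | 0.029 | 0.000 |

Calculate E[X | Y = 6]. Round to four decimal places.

P(Y = 6) = 0.412.
Σ X·P over the event = 7·(0.118) + 8·(0.147) + 9·(0.147) = 3.325.
E[X | Y = 6] = (3.325) / (0.412) = 8.0704.

8.0704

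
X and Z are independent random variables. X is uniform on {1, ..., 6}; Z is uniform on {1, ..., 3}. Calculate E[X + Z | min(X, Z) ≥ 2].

13/2

P(min(X, Z) ≥ 2) = 5/9.
Summing (X+Z)·P(x,y) over outcomes with min(X, Z) ≥ 2 gives 65/18.
E[X + Z | min(X, Z) ≥ 2] = (65/18) / (5/9) = 13/2.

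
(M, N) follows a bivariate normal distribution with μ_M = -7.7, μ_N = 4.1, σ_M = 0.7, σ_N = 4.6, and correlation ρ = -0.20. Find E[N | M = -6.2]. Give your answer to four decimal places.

2.1286

For a bivariate normal, E[N | M=x] = μ_N + ρ·(σ_N/σ_M)·(x − μ_M).
E[N | M=-6.2] = 4.1 + (-0.20)·(4.6/0.7)·(-6.2 − (-7.7)) = 4.1 + (-1.3143)·(1.5) = 2.1286.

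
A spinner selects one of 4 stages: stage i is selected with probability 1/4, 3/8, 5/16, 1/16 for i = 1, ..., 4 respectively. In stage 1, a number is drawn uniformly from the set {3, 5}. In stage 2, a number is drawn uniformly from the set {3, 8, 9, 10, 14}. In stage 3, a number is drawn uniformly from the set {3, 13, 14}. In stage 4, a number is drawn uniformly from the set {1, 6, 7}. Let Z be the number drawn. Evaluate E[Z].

463/60

E[Z | stage 1] = (3+5)/2 = 4.
E[Z | stage 2] = (3+8+9+10+14)/5 = 44/5.
E[Z | stage 3] = (3+13+14)/3 = 10.
E[Z | stage 4] = (1+6+7)/3 = 14/3.
By the law of total expectation,
E[Z] = (1/4)·(4) + (3/8)·(44/5) + (5/16)·(10) + (1/16)·(14/3) = 463/60.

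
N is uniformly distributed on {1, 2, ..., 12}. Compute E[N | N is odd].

Given N is odd, N is equally likely to be any of {1, 3, 5, 7, 9, 11}.
E[N | N is odd] = (1 + 3 + 5 + 7 + 9 + 11) / 6 = 6.

6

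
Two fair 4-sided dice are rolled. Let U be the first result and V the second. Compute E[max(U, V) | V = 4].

Outcomes with V = 4: (1,4), (2,4), (3,4), (4,4), each with probability 1/16.
E[max(U, V) | V = 4] = (4 + 4 + 4 + 4) / 4 = 4.

4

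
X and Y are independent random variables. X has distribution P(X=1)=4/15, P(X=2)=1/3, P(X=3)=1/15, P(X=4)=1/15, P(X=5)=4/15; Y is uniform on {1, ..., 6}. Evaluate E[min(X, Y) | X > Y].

27/13

P(X > Y) = 13/45.
Summing min(X,Y)·P(x,y) over outcomes with X > Y gives 3/5.
E[min(X, Y) | X > Y] = (3/5) / (13/45) = 27/13.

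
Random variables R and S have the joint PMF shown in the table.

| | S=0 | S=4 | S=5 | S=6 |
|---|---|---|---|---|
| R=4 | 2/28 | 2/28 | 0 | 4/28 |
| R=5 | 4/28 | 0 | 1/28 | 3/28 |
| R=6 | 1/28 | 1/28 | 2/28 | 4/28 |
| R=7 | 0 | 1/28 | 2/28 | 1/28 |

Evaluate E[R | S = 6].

P(S = 6) = 3/7.
Σ R·P over the event = 4·(4/28) + 5·(3/28) + 6·(4/28) + 7·(1/28) = 31/14.
E[R | S = 6] = (31/14) / (3/7) = 31/6.

31/6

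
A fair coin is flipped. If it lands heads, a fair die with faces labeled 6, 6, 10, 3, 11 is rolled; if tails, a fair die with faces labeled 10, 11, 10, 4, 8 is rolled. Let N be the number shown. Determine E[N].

79/10

E[N | heads] = (6+6+10+3+11)/5 = 36/5.
E[N | tails] = (10+11+10+4+8)/5 = 43/5.
By the law of total expectation,
E[N] = (1/2)·(36/5) + (1/2)·(43/5) = 79/10.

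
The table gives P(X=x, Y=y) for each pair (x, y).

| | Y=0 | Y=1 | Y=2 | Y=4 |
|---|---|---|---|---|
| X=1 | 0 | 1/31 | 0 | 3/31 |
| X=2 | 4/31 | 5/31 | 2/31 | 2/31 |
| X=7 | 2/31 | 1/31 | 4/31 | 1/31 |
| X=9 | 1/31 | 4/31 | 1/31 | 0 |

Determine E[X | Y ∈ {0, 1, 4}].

P(Y ∈ {0, 1, 4}) = 24/31.
Summing X·P(X=x,Y=y) over the conditioning event gives 99/31.
E[X | Y ∈ {0, 1, 4}] = (99/31) / (24/31) = 33/8.

33/8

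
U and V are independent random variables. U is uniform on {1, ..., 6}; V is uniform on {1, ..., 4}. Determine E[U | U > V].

32/7

P(U > V) = 7/12.
Summing U·P(x,y) over outcomes with U > V gives 8/3.
E[U | U > V] = (8/3) / (7/12) = 32/7.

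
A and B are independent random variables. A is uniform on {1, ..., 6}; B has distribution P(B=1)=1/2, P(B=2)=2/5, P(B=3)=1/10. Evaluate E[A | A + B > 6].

89/16

P(A + B > 6) = 4/15.
Summing A·P(x,y) over outcomes with A + B > 6 gives 89/60.
E[A | A + B > 6] = (89/60) / (4/15) = 89/16.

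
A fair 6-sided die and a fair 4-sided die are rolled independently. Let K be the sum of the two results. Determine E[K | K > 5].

P(K > 5) = 7/12.
Σ over the event: 6·1/6 + 7·1/6 + 8·1/8 + 9·1/12 + 10·1/24 = 13/3.
E[K | K > 5] = (13/3) / (7/12) = 52/7.

52/7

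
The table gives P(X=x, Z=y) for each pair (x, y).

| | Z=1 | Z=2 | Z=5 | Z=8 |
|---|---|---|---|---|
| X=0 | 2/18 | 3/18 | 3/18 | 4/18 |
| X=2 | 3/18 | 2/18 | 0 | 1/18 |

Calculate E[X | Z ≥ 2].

6/13

P(Z ≥ 2) = 13/18.
Σ X·P over the event = 0·(3/18) + 0·(3/18) + 0·(4/18) + 2·(2/18) + 2·(1/18) = 1/3.
E[X | Z ≥ 2] = (1/3) / (13/18) = 6/13.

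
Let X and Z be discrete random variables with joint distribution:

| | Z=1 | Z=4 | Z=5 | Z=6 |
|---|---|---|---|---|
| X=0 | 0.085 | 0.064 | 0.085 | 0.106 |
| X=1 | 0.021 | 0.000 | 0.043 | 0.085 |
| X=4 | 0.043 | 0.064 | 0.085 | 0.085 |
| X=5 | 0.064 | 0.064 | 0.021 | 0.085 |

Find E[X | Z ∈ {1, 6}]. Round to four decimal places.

2.3746

P(Z ∈ {1, 6}) = 0.574.
Σ X·P over the event = 0·(0.085) + 0·(0.106) + 1·(0.021) + 1·(0.085) + 4·(0.043) + 4·(0.085) + 5·(0.064) + 5·(0.085) = 1.363.
E[X | Z ∈ {1, 6}] = (1.363) / (0.574) = 2.3746.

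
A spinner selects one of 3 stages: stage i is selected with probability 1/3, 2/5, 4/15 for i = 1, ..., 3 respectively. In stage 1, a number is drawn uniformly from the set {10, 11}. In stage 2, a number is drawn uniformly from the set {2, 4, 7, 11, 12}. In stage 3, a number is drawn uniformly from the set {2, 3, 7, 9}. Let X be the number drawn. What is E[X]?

389/50

E[X | stage 1] = (10+11)/2 = 21/2.
E[X | stage 2] = (2+4+7+11+12)/5 = 36/5.
E[X | stage 3] = (2+3+7+9)/4 = 21/4.
E[X] = (1/3)·(21/2) + (2/5)·(36/5) + (4/15)·(21/4) = 389/50.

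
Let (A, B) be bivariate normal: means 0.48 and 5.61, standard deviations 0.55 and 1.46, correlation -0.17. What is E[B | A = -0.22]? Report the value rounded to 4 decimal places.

5.9259

E[B | A=x] = μ_B + ρ(σ_B/σ_A)(x − μ_A) for jointly normal variables.
E[B | A=-0.22] = 5.61 + (-0.17)·(1.46/0.55)·(-0.22 − (0.48)) = 5.61 + (-0.45127)·(-0.7) = 5.9259.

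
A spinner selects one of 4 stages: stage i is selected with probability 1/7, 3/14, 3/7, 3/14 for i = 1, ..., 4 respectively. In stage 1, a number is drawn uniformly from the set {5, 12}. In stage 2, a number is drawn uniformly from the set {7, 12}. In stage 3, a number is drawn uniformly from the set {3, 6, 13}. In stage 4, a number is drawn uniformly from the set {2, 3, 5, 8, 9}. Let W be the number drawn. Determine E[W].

151/20

E[W | stage 1] = (5+12)/2 = 17/2.
E[W | stage 2] = (7+12)/2 = 19/2.
E[W | stage 3] = (3+6+13)/3 = 22/3.
E[W | stage 4] = (2+3+5+8+9)/5 = 27/5.
E[W] = (1/7)·(17/2) + (3/14)·(19/2) + (3/7)·(22/3) + (3/14)·(27/5) = 151/20.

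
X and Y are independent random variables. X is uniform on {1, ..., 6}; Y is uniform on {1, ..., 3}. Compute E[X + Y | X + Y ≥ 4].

91/15

P(X + Y ≥ 4) = 5/6.
Summing (X+Y)·P(x,y) over outcomes with X + Y ≥ 4 gives 91/18.
E[X + Y | X + Y ≥ 4] = (91/18) / (5/6) = 91/15.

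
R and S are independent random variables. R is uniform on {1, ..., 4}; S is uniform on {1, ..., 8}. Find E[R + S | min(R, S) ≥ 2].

8

P(min(R, S) ≥ 2) = 21/32.
Summing (R+S)·P(x,y) over outcomes with min(R, S) ≥ 2 gives 21/4.
E[R + S | min(R, S) ≥ 2] = (21/4) / (21/32) = 8.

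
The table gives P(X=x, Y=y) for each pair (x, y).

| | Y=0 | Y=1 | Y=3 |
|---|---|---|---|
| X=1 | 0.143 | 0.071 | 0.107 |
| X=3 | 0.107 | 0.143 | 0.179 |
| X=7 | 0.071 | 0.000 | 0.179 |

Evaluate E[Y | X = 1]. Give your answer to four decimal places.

P(X = 1) = 0.321.
Σ Y·P over the event = 0·(0.143) + 1·(0.071) + 3·(0.107) = 0.392.
E[Y | X = 1] = (0.392) / (0.321) = 1.2212.

1.2212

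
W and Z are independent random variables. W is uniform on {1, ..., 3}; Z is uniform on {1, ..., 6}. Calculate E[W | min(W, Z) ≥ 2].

P(min(W, Z) ≥ 2) = 5/9.
Summing W·P(x,y) over outcomes with min(W, Z) ≥ 2 gives 25/18.
E[W | min(W, Z) ≥ 2] = (25/18) / (5/9) = 5/2.

5/2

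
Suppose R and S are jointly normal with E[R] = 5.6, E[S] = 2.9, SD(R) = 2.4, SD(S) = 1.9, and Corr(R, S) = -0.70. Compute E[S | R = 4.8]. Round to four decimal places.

E[S | R=x] = μ_S + ρ(σ_S/σ_R)(x − μ_R) for jointly normal variables.
E[S | R=4.8] = 2.9 + (-0.70)·(1.9/2.4)·(4.8 − (5.6)) = 2.9 + (-0.55417)·(-0.8) = 3.3433.

3.3433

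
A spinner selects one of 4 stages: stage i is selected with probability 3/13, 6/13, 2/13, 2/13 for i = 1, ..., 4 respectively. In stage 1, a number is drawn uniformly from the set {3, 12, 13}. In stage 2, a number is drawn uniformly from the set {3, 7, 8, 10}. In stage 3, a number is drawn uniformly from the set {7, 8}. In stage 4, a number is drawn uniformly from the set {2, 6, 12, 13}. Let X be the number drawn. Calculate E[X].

203/26

E[X | stage 1] = (3+12+13)/3 = 28/3.
E[X | stage 2] = (3+7+8+10)/4 = 7.
E[X | stage 3] = (7+8)/2 = 15/2.
E[X | stage 4] = (2+6+12+13)/4 = 33/4.
E[X] = (3/13)·(28/3) + (6/13)·(7) + (2/13)·(15/2) + (2/13)·(33/4) = 203/26.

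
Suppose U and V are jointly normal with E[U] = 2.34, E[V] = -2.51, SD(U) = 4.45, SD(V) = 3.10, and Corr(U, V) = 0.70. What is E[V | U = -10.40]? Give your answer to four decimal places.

The regression of V on U has slope ρ·σ_V/σ_U and passes through (μ_U, μ_V).
E[V | U=-10.40] = -2.51 + (0.70)·(3.10/4.45)·(-10.40 − (2.34)) = -2.51 + (0.48764)·(-12.74) = -8.7225.

-8.7225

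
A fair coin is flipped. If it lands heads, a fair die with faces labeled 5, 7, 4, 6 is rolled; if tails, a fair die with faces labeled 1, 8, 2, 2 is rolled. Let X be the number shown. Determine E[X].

35/8

E[X | heads] = (5+7+4+6)/4 = 11/2.
E[X | tails] = (1+8+2+2)/4 = 13/4.
By the law of total expectation,
E[X] = (1/2)·(11/2) + (1/2)·(13/4) = 35/8.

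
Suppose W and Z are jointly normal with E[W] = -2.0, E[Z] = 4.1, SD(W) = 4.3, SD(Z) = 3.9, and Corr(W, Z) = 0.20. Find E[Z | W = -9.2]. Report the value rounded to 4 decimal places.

The regression of Z on W has slope ρ·σ_Z/σ_W and passes through (μ_W, μ_Z).
E[Z | W=-9.2] = 4.1 + (0.20)·(3.9/4.3)·(-9.2 − (-2.0)) = 4.1 + (0.181395)·(-7.2) = 2.7940.

2.7940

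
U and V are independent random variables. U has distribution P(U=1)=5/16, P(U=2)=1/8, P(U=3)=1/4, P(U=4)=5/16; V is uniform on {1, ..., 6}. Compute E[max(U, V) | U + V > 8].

79/14

P(U + V > 8) = 7/48.
Summing max(U,V)·P(x,y) over outcomes with U + V > 8 gives 79/96.
E[max(U, V) | U + V > 8] = (79/96) / (7/48) = 79/14.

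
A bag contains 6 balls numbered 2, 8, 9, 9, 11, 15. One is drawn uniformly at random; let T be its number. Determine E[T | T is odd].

11

P(T is odd) = 2/3.
Σ over the event: 9·1/3 + 11·1/6 + 15·1/6 = 22/3.
E[T | T is odd] = (22/3) / (2/3) = 11.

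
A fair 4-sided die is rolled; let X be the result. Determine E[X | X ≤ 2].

3/2

Given X ≤ 2, X is equally likely to be any of {1, 2}.
E[X | X ≤ 2] = (1 + 2) / 2 = 3/2.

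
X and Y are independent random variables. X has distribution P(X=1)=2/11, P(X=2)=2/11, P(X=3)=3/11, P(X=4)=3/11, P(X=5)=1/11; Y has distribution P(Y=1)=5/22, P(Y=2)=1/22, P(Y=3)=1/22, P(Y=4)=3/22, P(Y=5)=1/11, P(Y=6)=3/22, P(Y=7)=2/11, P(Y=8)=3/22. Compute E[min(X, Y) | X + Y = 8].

77/30

P(X + Y = 8) = 15/121.
Summing min(X,Y)·P(x,y) over outcomes with X + Y = 8 gives 7/22.
E[min(X, Y) | X + Y = 8] = (7/22) / (15/121) = 77/30.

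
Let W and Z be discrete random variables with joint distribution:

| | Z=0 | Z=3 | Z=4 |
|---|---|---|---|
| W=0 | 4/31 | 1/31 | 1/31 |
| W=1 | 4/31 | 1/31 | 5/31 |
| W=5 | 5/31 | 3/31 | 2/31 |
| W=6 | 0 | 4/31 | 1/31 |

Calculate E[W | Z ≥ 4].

7/3

P(Z ≥ 4) = 9/31.
Summing W·P(W=x,Z=y) over the conditioning event gives 21/31.
E[W | Z ≥ 4] = (21/31) / (9/31) = 7/3.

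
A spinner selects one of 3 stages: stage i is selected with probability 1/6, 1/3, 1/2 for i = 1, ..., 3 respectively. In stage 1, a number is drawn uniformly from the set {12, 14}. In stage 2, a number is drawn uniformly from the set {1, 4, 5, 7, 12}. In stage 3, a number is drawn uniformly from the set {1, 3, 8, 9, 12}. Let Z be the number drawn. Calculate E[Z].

E[Z | stage 1] = (12+14)/2 = 13.
E[Z | stage 2] = (1+4+5+7+12)/5 = 29/5.
E[Z | stage 3] = (1+3+8+9+12)/5 = 33/5.
By the law of total expectation,
E[Z] = (1/6)·(13) + (1/3)·(29/5) + (1/2)·(33/5) = 37/5.

37/5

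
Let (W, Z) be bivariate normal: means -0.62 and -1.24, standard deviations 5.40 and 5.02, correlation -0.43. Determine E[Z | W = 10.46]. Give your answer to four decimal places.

-5.6691

For a bivariate normal, E[Z | W=x] = μ_Z + ρ·(σ_Z/σ_W)·(x − μ_W).
E[Z | W=10.46] = -1.24 + (-0.43)·(5.02/5.40)·(10.46 − (-0.62)) = -1.24 + (-0.39974)·(11.08) = -5.6691.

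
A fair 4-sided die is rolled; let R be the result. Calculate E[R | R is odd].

2

Given R is odd, R is equally likely to be any of {1, 3}.
E[R | R is odd] = (1 + 3) / 2 = 2.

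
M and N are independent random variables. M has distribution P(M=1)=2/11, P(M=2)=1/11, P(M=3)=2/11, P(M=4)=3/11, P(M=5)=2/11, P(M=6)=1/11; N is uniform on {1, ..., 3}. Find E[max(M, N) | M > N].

98/23

P(M > N) = 23/33.
Summing max(M,N)·P(x,y) over outcomes with M > N gives 98/33.
E[max(M, N) | M > N] = (98/33) / (23/33) = 98/23.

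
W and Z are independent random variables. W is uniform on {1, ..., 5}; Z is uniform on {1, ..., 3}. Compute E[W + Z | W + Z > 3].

67/12

P(W + Z > 3) = 4/5.
Summing (W+Z)·P(x,y) over outcomes with W + Z > 3 gives 67/15.
E[W + Z | W + Z > 3] = (67/15) / (4/5) = 67/12.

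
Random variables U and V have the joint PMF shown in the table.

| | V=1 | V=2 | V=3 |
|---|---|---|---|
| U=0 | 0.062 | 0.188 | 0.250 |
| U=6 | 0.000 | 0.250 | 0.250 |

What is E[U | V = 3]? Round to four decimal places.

P(V = 3) = 0.500.
Summing U·P(U=x,V=y) over the conditioning event gives 1.500.
E[U | V = 3] = (1.500) / (0.500) = 3.0000.

3.0000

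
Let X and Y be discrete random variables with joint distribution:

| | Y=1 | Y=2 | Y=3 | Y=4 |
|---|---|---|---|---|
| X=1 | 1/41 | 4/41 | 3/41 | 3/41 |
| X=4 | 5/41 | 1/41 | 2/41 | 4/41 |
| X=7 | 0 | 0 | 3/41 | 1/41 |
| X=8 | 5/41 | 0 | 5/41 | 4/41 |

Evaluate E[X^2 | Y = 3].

502/13

P(Y = 3) = 13/41.
Summing X^2·P(X=x,Y=y) over the conditioning event gives 502/41.
E[X^2 | Y = 3] = (502/41) / (13/41) = 502/13.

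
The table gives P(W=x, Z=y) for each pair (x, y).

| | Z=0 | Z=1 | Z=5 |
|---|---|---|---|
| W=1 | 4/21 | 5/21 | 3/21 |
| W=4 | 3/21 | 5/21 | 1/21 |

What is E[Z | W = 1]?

5/3

P(W = 1) = 4/7.
Σ Z·P over the event = 0·(4/21) + 1·(5/21) + 5·(3/21) = 20/21.
E[Z | W = 1] = (20/21) / (4/7) = 5/3.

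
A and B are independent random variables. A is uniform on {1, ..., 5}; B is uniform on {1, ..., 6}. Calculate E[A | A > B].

Outcomes with A > B: (2,1), (3,1), (3,2), (4,1), (4,2), (4,3), (5,1), (5,2), (5,3), (5,4), each with probability 1/30.
E[A | A > B] = (2 + 3 + 3 + 4 + 4 + 4 + 5 + 5 + 5 + 5) / 10 = 4.

4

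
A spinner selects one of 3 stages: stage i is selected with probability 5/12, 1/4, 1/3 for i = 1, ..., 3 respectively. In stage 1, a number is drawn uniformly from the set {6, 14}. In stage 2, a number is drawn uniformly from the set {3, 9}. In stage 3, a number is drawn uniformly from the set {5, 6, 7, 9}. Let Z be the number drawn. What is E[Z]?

95/12

E[Z | stage 1] = (6+14)/2 = 10.
E[Z | stage 2] = (3+9)/2 = 6.
E[Z | stage 3] = (5+6+7+9)/4 = 27/4.
E[Z] = (5/12)·(10) + (1/4)·(6) + (1/3)·(27/4) = 95/12.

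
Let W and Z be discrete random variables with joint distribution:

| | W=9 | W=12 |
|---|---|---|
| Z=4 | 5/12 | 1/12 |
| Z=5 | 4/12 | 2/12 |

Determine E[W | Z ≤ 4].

P(Z ≤ 4) = 1/2.
Summing W·P(W=x,Z=y) over the conditioning event gives 19/4.
E[W | Z ≤ 4] = (19/4) / (1/2) = 19/2.

19/2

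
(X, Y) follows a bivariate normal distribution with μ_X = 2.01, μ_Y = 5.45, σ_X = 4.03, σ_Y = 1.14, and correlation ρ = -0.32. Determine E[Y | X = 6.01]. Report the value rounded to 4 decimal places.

5.0879

E[Y | X=x] = μ_Y + ρ(σ_Y/σ_X)(x − μ_X) for jointly normal variables.
E[Y | X=6.01] = 5.45 + (-0.32)·(1.14/4.03)·(6.01 − (2.01)) = 5.45 + (-0.090521)·(4) = 5.0879.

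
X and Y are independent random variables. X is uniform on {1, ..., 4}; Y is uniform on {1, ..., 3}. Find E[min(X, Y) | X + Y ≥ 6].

Outcomes with X + Y ≥ 6: (3,3), (4,2), (4,3), each with probability 1/12.
E[min(X, Y) | X + Y ≥ 6] = (3 + 2 + 3) / 3 = 8/3.

8/3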